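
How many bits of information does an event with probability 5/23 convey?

Information content I(x) = -log₂(p(x))
I = -log₂(5/23) = -log₂(0.2174)
I = 2.2016 bits


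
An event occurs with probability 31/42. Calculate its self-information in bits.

Information content I(x) = -log₂(p(x))
I = -log₂(31/42) = -log₂(0.7381)
I = 0.4381 bits


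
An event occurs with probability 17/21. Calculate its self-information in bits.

Information content I(x) = -log₂(p(x))
I = -log₂(17/21) = -log₂(0.8095)
I = 0.3049 bits


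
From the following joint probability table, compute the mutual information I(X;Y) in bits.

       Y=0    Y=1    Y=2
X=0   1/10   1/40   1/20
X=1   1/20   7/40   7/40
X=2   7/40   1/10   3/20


H(X) = 1.4935, H(Y) = 1.5787, H(X,Y) = 2.9603
I(X;Y) = H(X) + H(Y) - H(X,Y) = 0.1119 bits


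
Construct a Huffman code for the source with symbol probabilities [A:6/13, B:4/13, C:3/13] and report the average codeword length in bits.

Huffman tree construction:
Combine smallest probabilities repeatedly
Resulting codes:
  A: 0 (length 1)
  B: 11 (length 2)
  C: 10 (length 2)
Average length = Σ p(s) × length(s) = 1.5385 bits


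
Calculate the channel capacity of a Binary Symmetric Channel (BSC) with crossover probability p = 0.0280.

For BSC with error probability p:
C = 1 - H(p) where H(p) is binary entropy
H(0.0280) = -0.0280 × log₂(0.0280) - 0.9720 × log₂(0.9720)
H(p) = 0.1843
C = 1 - 0.1843 = 0.8157 bits/use


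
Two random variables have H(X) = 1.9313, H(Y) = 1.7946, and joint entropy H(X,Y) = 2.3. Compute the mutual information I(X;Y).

I(X;Y) = H(X) + H(Y) - H(X,Y)
I(X;Y) = 1.9313 + 1.7946 - 2.3 = 1.4259 bits


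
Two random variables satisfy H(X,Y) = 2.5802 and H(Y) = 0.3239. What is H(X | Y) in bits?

Chain rule: H(X,Y) = H(X|Y) + H(Y)
H(X|Y) = H(X,Y) - H(Y) = 2.5802 - 0.3239 = 2.2563 bits


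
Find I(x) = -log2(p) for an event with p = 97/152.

Information content I(x) = -log₂(p(x))
I = -log₂(97/152) = -log₂(0.6382)
I = 0.6480 bits


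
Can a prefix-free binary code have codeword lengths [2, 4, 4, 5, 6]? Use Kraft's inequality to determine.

Kraft inequality: Σ 2^(-l_i) ≤ 1 for prefix-free code
Calculating: 2^(-2) + 2^(-4) + 2^(-4) + 2^(-5) + 2^(-6)
= 0.25 + 0.0625 + 0.0625 + 0.03125 + 0.015625
= 0.4219
Since 0.4219 ≤ 1, prefix-free code exists


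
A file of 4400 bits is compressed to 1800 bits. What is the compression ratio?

Compression ratio = Original / Compressed
= 4400 / 1800 = 2.44:1


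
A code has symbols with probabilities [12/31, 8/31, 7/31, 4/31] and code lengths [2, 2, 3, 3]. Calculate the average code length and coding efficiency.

Average length L = Σ p_i × l_i = 2.3548 bits
Entropy H = 1.9003 bits
Efficiency η = H/L × 100% = 80.70%


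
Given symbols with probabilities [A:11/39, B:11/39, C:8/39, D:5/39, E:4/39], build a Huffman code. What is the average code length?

Huffman tree construction:
Combine smallest probabilities repeatedly
Resulting codes:
  A: 10 (length 2)
  B: 11 (length 2)
  C: 00 (length 2)
  D: 011 (length 3)
  E: 010 (length 3)
Average length = Σ p(s) × length(s) = 2.2308 bits


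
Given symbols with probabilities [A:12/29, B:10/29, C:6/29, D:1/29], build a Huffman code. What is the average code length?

Huffman tree construction:
Combine smallest probabilities repeatedly
Resulting codes:
  A: 0 (length 1)
  B: 11 (length 2)
  C: 101 (length 3)
  D: 100 (length 3)
Average length = Σ p(s) × length(s) = 1.8276 bits


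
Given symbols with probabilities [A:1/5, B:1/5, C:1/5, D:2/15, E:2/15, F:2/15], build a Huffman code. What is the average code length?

Huffman tree construction:
Combine smallest probabilities repeatedly
Resulting codes:
  A: 111 (length 3)
  B: 00 (length 2)
  C: 01 (length 2)
  D: 100 (length 3)
  E: 101 (length 3)
  F: 110 (length 3)
Average length = Σ p(s) × length(s) = 2.6000 bits


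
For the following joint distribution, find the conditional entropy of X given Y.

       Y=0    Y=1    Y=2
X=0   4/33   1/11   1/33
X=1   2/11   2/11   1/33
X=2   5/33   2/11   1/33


H(X|Y) = Σ_y p(y) H(X|Y=y)
  p(Y=0) = 5/11, H(X|Y=0) = 1.5656
  p(Y=1) = 5/11, H(X|Y=1) = 1.5219
  p(Y=2) = 1/11, H(X|Y=2) = 1.5850
H(X|Y) = 0.4545×1.5656 + 0.4545×1.5219 + 0.0909×1.5850 = 1.5475 bits


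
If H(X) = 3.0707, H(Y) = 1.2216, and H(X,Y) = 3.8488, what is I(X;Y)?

I(X;Y) = H(X) + H(Y) - H(X,Y)
I(X;Y) = 3.0707 + 1.2216 - 3.8488 = 0.4435 bits


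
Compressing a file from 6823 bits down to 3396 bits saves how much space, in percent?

Space savings = (1 - Compressed/Original) × 100%
= (1 - 3396/6823) × 100%
= 50.23%


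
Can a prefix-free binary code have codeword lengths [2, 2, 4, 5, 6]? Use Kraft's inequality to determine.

Kraft inequality: Σ 2^(-l_i) ≤ 1 for prefix-free code
Calculating: 2^(-2) + 2^(-2) + 2^(-4) + 2^(-5) + 2^(-6)
= 0.25 + 0.25 + 0.0625 + 0.03125 + 0.015625
= 0.6094
Since 0.6094 ≤ 1, prefix-free code exists


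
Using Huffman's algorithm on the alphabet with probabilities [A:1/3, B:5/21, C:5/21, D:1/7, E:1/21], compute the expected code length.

Huffman tree construction:
Combine smallest probabilities repeatedly
Resulting codes:
  A: 11 (length 2)
  B: 01 (length 2)
  C: 10 (length 2)
  D: 001 (length 3)
  E: 000 (length 3)
Average length = Σ p(s) × length(s) = 2.1905 bits


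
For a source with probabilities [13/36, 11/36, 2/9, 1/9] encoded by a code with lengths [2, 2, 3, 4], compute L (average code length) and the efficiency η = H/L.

Average length L = Σ p_i × l_i = 2.4444 bits
Entropy H = 1.8877 bits
Efficiency η = H/L × 100% = 77.22%


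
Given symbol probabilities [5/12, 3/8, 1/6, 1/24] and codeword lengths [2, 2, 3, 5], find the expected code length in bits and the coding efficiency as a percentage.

Average length L = Σ p_i × l_i = 2.2917 bits
Entropy H = 1.6788 bits
Efficiency η = H/L × 100% = 73.26%


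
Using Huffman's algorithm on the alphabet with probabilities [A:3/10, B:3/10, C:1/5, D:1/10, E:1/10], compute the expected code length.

Huffman tree construction:
Combine smallest probabilities repeatedly
Resulting codes:
  A: 10 (length 2)
  B: 11 (length 2)
  C: 00 (length 2)
  D: 010 (length 3)
  E: 011 (length 3)
Average length = Σ p(s) × length(s) = 2.2000 bits


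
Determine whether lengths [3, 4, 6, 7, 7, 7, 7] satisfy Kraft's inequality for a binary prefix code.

Kraft inequality: Σ 2^(-l_i) ≤ 1 for prefix-free code
Calculating: 2^(-3) + 2^(-4) + 2^(-6) + 2^(-7) + 2^(-7) + 2^(-7) + 2^(-7)
= 0.125 + 0.0625 + 0.015625 + 0.0078125 + 0.0078125 + 0.0078125 + 0.0078125
= 0.2344
Since 0.2344 ≤ 1, prefix-free code exists


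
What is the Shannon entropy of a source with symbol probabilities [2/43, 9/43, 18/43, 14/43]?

H(X) = -Σ p(x) log₂ p(x)
  -2/43 × log₂(2/43) = 0.2059
  -9/43 × log₂(9/43) = 0.4723
  -18/43 × log₂(18/43) = 0.5259
  -14/43 × log₂(14/43) = 0.5271
H(X) = 1.7311 bits


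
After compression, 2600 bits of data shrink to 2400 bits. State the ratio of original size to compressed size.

Compression ratio = Original / Compressed
= 2600 / 2400 = 1.08:1


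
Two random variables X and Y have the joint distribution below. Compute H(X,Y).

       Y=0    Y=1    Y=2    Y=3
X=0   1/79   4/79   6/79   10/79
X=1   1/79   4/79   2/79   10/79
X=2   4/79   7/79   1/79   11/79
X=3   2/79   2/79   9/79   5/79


H(X,Y) = -Σ p(x,y) log₂ p(x,y)
  p(0,0)=1/79: -0.0127 × log₂(0.0127) = 0.0798
  p(0,1)=4/79: -0.0506 × log₂(0.0506) = 0.2179
  p(0,2)=6/79: -0.0759 × log₂(0.0759) = 0.2824
  p(0,3)=10/79: -0.1266 × log₂(0.1266) = 0.3774
  p(1,0)=1/79: -0.0127 × log₂(0.0127) = 0.0798
  p(1,1)=4/79: -0.0506 × log₂(0.0506) = 0.2179
  p(1,2)=2/79: -0.0253 × log₂(0.0253) = 0.1343
  p(1,3)=10/79: -0.1266 × log₂(0.1266) = 0.3774
  p(2,0)=4/79: -0.0506 × log₂(0.0506) = 0.2179
  p(2,1)=7/79: -0.0886 × log₂(0.0886) = 0.3098
  p(2,2)=1/79: -0.0127 × log₂(0.0127) = 0.0798
  p(2,3)=11/79: -0.1392 × log₂(0.1392) = 0.3960
  p(3,0)=2/79: -0.0253 × log₂(0.0253) = 0.1343
  p(3,1)=2/79: -0.0253 × log₂(0.0253) = 0.1343
  p(3,2)=9/79: -0.1139 × log₂(0.1139) = 0.3570
  p(3,3)=5/79: -0.0633 × log₂(0.0633) = 0.2520
H(X,Y) = 3.6482 bits


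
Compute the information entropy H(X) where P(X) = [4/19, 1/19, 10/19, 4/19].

H(X) = -Σ p(x) log₂ p(x)
  -4/19 × log₂(4/19) = 0.4732
  -1/19 × log₂(1/19) = 0.2236
  -10/19 × log₂(10/19) = 0.4874
  -4/19 × log₂(4/19) = 0.4732
H(X) = 1.6574 bits


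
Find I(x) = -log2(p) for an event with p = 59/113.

Information content I(x) = -log₂(p(x))
I = -log₂(59/113) = -log₂(0.5221)
I = 0.9375 bits


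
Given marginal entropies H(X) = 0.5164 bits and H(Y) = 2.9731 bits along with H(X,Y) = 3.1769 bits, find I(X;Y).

I(X;Y) = H(X) + H(Y) - H(X,Y)
I(X;Y) = 0.5164 + 2.9731 - 3.1769 = 0.3126 bits


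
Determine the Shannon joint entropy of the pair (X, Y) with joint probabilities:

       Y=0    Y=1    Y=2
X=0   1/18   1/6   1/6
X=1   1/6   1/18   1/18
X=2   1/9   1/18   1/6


H(X,Y) = -Σ p(x,y) log₂ p(x,y)
  p(0,0)=1/18: -0.0556 × log₂(0.0556) = 0.2317
  p(0,1)=1/6: -0.1667 × log₂(0.1667) = 0.4308
  p(0,2)=1/6: -0.1667 × log₂(0.1667) = 0.4308
  p(1,0)=1/6: -0.1667 × log₂(0.1667) = 0.4308
  p(1,1)=1/18: -0.0556 × log₂(0.0556) = 0.2317
  p(1,2)=1/18: -0.0556 × log₂(0.0556) = 0.2317
  p(2,0)=1/9: -0.1111 × log₂(0.1111) = 0.3522
  p(2,1)=1/18: -0.0556 × log₂(0.0556) = 0.2317
  p(2,2)=1/6: -0.1667 × log₂(0.1667) = 0.4308
H(X,Y) = 3.0022 bits


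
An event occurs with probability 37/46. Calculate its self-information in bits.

Information content I(x) = -log₂(p(x))
I = -log₂(37/46) = -log₂(0.8043)
I = 0.3141 bits


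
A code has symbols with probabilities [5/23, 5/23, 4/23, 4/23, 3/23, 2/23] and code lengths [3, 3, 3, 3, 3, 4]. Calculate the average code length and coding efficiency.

Average length L = Σ p_i × l_i = 3.0870 bits
Entropy H = 2.5247 bits
Efficiency η = H/L × 100% = 81.79%


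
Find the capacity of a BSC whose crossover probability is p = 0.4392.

For BSC with error probability p:
C = 1 - H(p) where H(p) is binary entropy
H(0.4392) = -0.4392 × log₂(0.4392) - 0.5608 × log₂(0.5608)
H(p) = 0.9893
C = 1 - 0.9893 = 0.0107 bits/use


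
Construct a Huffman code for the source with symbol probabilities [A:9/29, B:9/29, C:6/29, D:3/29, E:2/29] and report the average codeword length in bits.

Huffman tree construction:
Combine smallest probabilities repeatedly
Resulting codes:
  A: 10 (length 2)
  B: 11 (length 2)
  C: 01 (length 2)
  D: 001 (length 3)
  E: 000 (length 3)
Average length = Σ p(s) × length(s) = 2.1724 bits


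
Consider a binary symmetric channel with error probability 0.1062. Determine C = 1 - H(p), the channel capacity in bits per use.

For BSC with error probability p:
C = 1 - H(p) where H(p) is binary entropy
H(0.1062) = -0.1062 × log₂(0.1062) - 0.8938 × log₂(0.8938)
H(p) = 0.4883
C = 1 - 0.4883 = 0.5117 bits/use


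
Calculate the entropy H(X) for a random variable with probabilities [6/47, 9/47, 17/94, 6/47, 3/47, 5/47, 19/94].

H(X) = -Σ p(x) log₂ p(x)
  -6/47 × log₂(6/47) = 0.3791
  -9/47 × log₂(9/47) = 0.4566
  -17/94 × log₂(17/94) = 0.4462
  -6/47 × log₂(6/47) = 0.3791
  -3/47 × log₂(3/47) = 0.2534
  -5/47 × log₂(5/47) = 0.3439
  -19/94 × log₂(19/94) = 0.4662
H(X) = 2.7245 bits


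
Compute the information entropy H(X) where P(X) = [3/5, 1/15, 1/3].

H(X) = -Σ p(x) log₂ p(x)
  -3/5 × log₂(3/5) = 0.4422
  -1/15 × log₂(1/15) = 0.2605
  -1/3 × log₂(1/3) = 0.5283
H(X) = 1.2310 bits


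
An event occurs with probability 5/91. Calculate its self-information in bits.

Information content I(x) = -log₂(p(x))
I = -log₂(5/91) = -log₂(0.0549)
I = 4.1859 bits


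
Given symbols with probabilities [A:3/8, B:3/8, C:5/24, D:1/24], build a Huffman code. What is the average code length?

Huffman tree construction:
Combine smallest probabilities repeatedly
Resulting codes:
  A: 11 (length 2)
  B: 0 (length 1)
  C: 101 (length 3)
  D: 100 (length 3)
Average length = Σ p(s) × length(s) = 1.8750 bits


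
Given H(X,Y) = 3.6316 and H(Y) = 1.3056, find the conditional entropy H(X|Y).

Chain rule: H(X,Y) = H(X|Y) + H(Y)
H(X|Y) = H(X,Y) - H(Y) = 3.6316 - 1.3056 = 2.326 bits


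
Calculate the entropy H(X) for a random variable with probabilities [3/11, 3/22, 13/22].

H(X) = -Σ p(x) log₂ p(x)
  -3/11 × log₂(3/11) = 0.5112
  -3/22 × log₂(3/22) = 0.3920
  -13/22 × log₂(13/22) = 0.4485
H(X) = 1.3517 bits


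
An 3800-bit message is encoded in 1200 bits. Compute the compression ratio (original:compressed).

Compression ratio = Original / Compressed
= 3800 / 1200 = 3.17:1


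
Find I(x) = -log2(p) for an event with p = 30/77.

Information content I(x) = -log₂(p(x))
I = -log₂(30/77) = -log₂(0.3896)
I = 1.3599 bits


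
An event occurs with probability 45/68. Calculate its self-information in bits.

Information content I(x) = -log₂(p(x))
I = -log₂(45/68) = -log₂(0.6618)
I = 0.5956 bits


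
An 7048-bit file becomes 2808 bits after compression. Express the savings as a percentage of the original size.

Space savings = (1 - Compressed/Original) × 100%
= (1 - 2808/7048) × 100%
= 60.16%


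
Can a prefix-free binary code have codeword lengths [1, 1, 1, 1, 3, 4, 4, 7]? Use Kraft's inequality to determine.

Kraft inequality: Σ 2^(-l_i) ≤ 1 for prefix-free code
Calculating: 2^(-1) + 2^(-1) + 2^(-1) + 2^(-1) + 2^(-3) + 2^(-4) + 2^(-4) + 2^(-7)
= 0.5 + 0.5 + 0.5 + 0.5 + 0.125 + 0.0625 + 0.0625 + 0.0078125
= 2.2578
Since 2.2578 > 1, prefix-free code does not exist


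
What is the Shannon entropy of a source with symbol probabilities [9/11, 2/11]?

H(X) = -Σ p(x) log₂ p(x)
  -9/11 × log₂(9/11) = 0.2369
  -2/11 × log₂(2/11) = 0.4472
H(X) = 0.6840 bits


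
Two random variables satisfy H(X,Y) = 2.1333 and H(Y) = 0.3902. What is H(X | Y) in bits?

Chain rule: H(X,Y) = H(X|Y) + H(Y)
H(X|Y) = H(X,Y) - H(Y) = 2.1333 - 0.3902 = 1.7431 bits


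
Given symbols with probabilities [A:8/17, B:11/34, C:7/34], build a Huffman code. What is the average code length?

Huffman tree construction:
Combine smallest probabilities repeatedly
Resulting codes:
  A: 0 (length 1)
  B: 11 (length 2)
  C: 10 (length 2)
Average length = Σ p(s) × length(s) = 1.5294 bits


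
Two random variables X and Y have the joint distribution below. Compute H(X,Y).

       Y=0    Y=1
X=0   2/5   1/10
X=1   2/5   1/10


H(X,Y) = -Σ p(x,y) log₂ p(x,y)
  p(0,0)=2/5: -0.4000 × log₂(0.4000) = 0.5288
  p(0,1)=1/10: -0.1000 × log₂(0.1000) = 0.3322
  p(1,0)=2/5: -0.4000 × log₂(0.4000) = 0.5288
  p(1,1)=1/10: -0.1000 × log₂(0.1000) = 0.3322
H(X,Y) = 1.7219 bits


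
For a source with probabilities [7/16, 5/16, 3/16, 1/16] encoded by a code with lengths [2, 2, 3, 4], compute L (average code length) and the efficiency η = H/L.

Average length L = Σ p_i × l_i = 2.3125 bits
Entropy H = 1.7490 bits
Efficiency η = H/L × 100% = 75.63%


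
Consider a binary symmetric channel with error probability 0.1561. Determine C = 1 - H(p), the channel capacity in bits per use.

For BSC with error probability p:
C = 1 - H(p) where H(p) is binary entropy
H(0.1561) = -0.1561 × log₂(0.1561) - 0.8439 × log₂(0.8439)
H(p) = 0.6249
C = 1 - 0.6249 = 0.3751 bits/use


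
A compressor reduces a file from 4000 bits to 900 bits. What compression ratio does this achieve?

Compression ratio = Original / Compressed
= 4000 / 900 = 4.44:1


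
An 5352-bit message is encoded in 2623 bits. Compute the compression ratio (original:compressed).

Compression ratio = Original / Compressed
= 5352 / 2623 = 2.04:1


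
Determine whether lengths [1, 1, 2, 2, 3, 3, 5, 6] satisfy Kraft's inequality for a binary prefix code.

Kraft inequality: Σ 2^(-l_i) ≤ 1 for prefix-free code
Calculating: 2^(-1) + 2^(-1) + 2^(-2) + 2^(-2) + 2^(-3) + 2^(-3) + 2^(-5) + 2^(-6)
= 0.5 + 0.5 + 0.25 + 0.25 + 0.125 + 0.125 + 0.03125 + 0.015625
= 1.7969
Since 1.7969 > 1, prefix-free code does not exist


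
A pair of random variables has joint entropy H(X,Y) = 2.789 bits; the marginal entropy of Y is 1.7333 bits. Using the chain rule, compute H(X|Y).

Chain rule: H(X,Y) = H(X|Y) + H(Y)
H(X|Y) = H(X,Y) - H(Y) = 2.789 - 1.7333 = 1.0557 bits


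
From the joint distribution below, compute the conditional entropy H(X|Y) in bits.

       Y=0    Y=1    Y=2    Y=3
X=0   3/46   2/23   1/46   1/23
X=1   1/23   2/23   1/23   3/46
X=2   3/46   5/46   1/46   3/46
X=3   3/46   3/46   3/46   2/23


H(X|Y) = Σ_y p(y) H(X|Y=y)
  p(Y=0) = 11/46, H(X|Y=0) = 1.9808
  p(Y=1) = 8/23, H(X|Y=1) = 1.9772
  p(Y=2) = 7/46, H(X|Y=2) = 1.8424
  p(Y=3) = 6/23, H(X|Y=3) = 1.9591
H(X|Y) = 0.2391×1.9808 + 0.3478×1.9772 + 0.1522×1.8424 + 0.2609×1.9591 = 1.9528 bits


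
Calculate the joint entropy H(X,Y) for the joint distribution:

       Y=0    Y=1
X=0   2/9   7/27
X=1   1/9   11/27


H(X,Y) = -Σ p(x,y) log₂ p(x,y)
  p(0,0)=2/9: -0.2222 × log₂(0.2222) = 0.4822
  p(0,1)=7/27: -0.2593 × log₂(0.2593) = 0.5049
  p(1,0)=1/9: -0.1111 × log₂(0.1111) = 0.3522
  p(1,1)=11/27: -0.4074 × log₂(0.4074) = 0.5278
H(X,Y) = 1.8671 bits


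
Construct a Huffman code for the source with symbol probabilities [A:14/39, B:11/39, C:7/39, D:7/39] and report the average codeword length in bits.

Huffman tree construction:
Combine smallest probabilities repeatedly
Resulting codes:
  A: 11 (length 2)
  B: 10 (length 2)
  C: 00 (length 2)
  D: 01 (length 2)
Average length = Σ p(s) × length(s) = 2.0000 bits


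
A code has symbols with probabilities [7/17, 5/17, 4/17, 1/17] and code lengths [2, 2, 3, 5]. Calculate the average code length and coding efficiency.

Average length L = Σ p_i × l_i = 2.4118 bits
Entropy H = 1.7780 bits
Efficiency η = H/L × 100% = 73.72%


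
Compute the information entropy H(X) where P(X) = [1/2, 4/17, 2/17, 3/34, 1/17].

H(X) = -Σ p(x) log₂ p(x)
  -1/2 × log₂(1/2) = 0.5000
  -4/17 × log₂(4/17) = 0.4912
  -2/17 × log₂(2/17) = 0.3632
  -3/34 × log₂(3/34) = 0.3090
  -1/17 × log₂(1/17) = 0.2404
H(X) = 1.9039 bits


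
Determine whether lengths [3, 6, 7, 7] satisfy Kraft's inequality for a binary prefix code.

Kraft inequality: Σ 2^(-l_i) ≤ 1 for prefix-free code
Calculating: 2^(-3) + 2^(-6) + 2^(-7) + 2^(-7)
= 0.125 + 0.015625 + 0.0078125 + 0.0078125
= 0.1562
Since 0.1562 ≤ 1, prefix-free code exists


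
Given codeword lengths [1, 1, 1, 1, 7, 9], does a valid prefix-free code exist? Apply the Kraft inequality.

Kraft inequality: Σ 2^(-l_i) ≤ 1 for prefix-free code
Calculating: 2^(-1) + 2^(-1) + 2^(-1) + 2^(-1) + 2^(-7) + 2^(-9)
= 0.5 + 0.5 + 0.5 + 0.5 + 0.0078125 + 0.001953125
= 2.0098
Since 2.0098 > 1, prefix-free code does not exist


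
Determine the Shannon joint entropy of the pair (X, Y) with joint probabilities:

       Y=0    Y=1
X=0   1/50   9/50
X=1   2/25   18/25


H(X,Y) = -Σ p(x,y) log₂ p(x,y)
  p(0,0)=1/50: -0.0200 × log₂(0.0200) = 0.1129
  p(0,1)=9/50: -0.1800 × log₂(0.1800) = 0.4453
  p(1,0)=2/25: -0.0800 × log₂(0.0800) = 0.2915
  p(1,1)=18/25: -0.7200 × log₂(0.7200) = 0.3412
H(X,Y) = 1.1909 bits


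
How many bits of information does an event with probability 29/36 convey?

Information content I(x) = -log₂(p(x))
I = -log₂(29/36) = -log₂(0.8056)
I = 0.3119 bits


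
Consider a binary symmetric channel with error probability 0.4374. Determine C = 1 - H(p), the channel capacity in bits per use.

For BSC with error probability p:
C = 1 - H(p) where H(p) is binary entropy
H(0.4374) = -0.4374 × log₂(0.4374) - 0.5626 × log₂(0.5626)
H(p) = 0.9887
C = 1 - 0.9887 = 0.0113 bits/use


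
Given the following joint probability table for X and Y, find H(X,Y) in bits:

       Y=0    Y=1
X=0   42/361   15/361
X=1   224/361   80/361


H(X,Y) = -Σ p(x,y) log₂ p(x,y)
  p(0,0)=42/361: -0.1163 × log₂(0.1163) = 0.3611
  p(0,1)=15/361: -0.0416 × log₂(0.0416) = 0.1907
  p(1,0)=224/361: -0.6205 × log₂(0.6205) = 0.4272
  p(1,1)=80/361: -0.2216 × log₂(0.2216) = 0.4818
H(X,Y) = 1.4607 bits


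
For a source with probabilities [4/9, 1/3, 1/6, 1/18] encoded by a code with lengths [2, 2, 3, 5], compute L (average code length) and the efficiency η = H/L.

Average length L = Σ p_i × l_i = 2.3333 bits
Entropy H = 1.7108 bits
Efficiency η = H/L × 100% = 73.32%


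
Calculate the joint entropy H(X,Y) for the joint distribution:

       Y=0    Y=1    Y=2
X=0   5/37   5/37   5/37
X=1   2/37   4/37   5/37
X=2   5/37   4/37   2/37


H(X,Y) = -Σ p(x,y) log₂ p(x,y)
  p(0,0)=5/37: -0.1351 × log₂(0.1351) = 0.3902
  p(0,1)=5/37: -0.1351 × log₂(0.1351) = 0.3902
  p(0,2)=5/37: -0.1351 × log₂(0.1351) = 0.3902
  p(1,0)=2/37: -0.0541 × log₂(0.0541) = 0.2275
  p(1,1)=4/37: -0.1081 × log₂(0.1081) = 0.3470
  p(1,2)=5/37: -0.1351 × log₂(0.1351) = 0.3902
  p(2,0)=5/37: -0.1351 × log₂(0.1351) = 0.3902
  p(2,1)=4/37: -0.1081 × log₂(0.1081) = 0.3470
  p(2,2)=2/37: -0.0541 × log₂(0.0541) = 0.2275
H(X,Y) = 3.1000 bits


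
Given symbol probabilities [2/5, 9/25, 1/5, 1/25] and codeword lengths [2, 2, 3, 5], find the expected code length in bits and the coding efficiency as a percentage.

Average length L = Σ p_i × l_i = 2.3200 bits
Entropy H = 1.7095 bits
Efficiency η = H/L × 100% = 73.69%


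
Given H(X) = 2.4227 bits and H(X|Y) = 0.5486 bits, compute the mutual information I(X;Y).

I(X;Y) = H(X) - H(X|Y)
I(X;Y) = 2.4227 - 0.5486 = 1.8741 bits


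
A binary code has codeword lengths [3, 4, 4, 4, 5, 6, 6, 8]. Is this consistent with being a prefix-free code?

Kraft inequality: Σ 2^(-l_i) ≤ 1 for prefix-free code
Calculating: 2^(-3) + 2^(-4) + 2^(-4) + 2^(-4) + 2^(-5) + 2^(-6) + 2^(-6) + 2^(-8)
= 0.125 + 0.0625 + 0.0625 + 0.0625 + 0.03125 + 0.015625 + 0.015625 + 0.00390625
= 0.3789
Since 0.3789 ≤ 1, prefix-free code exists


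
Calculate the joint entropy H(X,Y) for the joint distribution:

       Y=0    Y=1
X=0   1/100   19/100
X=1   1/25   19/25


H(X,Y) = -Σ p(x,y) log₂ p(x,y)
  p(0,0)=1/100: -0.0100 × log₂(0.0100) = 0.0664
  p(0,1)=19/100: -0.1900 × log₂(0.1900) = 0.4552
  p(1,0)=1/25: -0.0400 × log₂(0.0400) = 0.1858
  p(1,1)=19/25: -0.7600 × log₂(0.7600) = 0.3009
H(X,Y) = 1.0083 bits


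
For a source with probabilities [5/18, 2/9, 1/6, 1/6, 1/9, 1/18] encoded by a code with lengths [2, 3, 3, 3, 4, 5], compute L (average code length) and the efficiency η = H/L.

Average length L = Σ p_i × l_i = 2.9444 bits
Entropy H = 2.4411 bits
Efficiency η = H/L × 100% = 82.90%


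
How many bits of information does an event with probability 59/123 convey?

Information content I(x) = -log₂(p(x))
I = -log₂(59/123) = -log₂(0.4797)
I = 1.0599 bits


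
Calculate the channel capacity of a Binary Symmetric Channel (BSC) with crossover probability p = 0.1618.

For BSC with error probability p:
C = 1 - H(p) where H(p) is binary entropy
H(0.1618) = -0.1618 × log₂(0.1618) - 0.8382 × log₂(0.8382)
H(p) = 0.6386
C = 1 - 0.6386 = 0.3614 bits/use


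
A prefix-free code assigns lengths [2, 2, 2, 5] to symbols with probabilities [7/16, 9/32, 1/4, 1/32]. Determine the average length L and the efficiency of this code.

Average length L = Σ p_i × l_i = 2.0938 bits
Entropy H = 1.6927 bits
Efficiency η = H/L × 100% = 80.85%


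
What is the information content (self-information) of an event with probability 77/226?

Information content I(x) = -log₂(p(x))
I = -log₂(77/226) = -log₂(0.3407)
I = 1.5534 bits


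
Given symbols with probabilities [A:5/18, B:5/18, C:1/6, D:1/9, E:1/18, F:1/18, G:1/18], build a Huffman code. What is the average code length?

Huffman tree construction:
Combine smallest probabilities repeatedly
Resulting codes:
  A: 01 (length 2)
  B: 10 (length 2)
  C: 111 (length 3)
  D: 001 (length 3)
  E: 1100 (length 4)
  F: 1101 (length 4)
  G: 000 (length 3)
Average length = Σ p(s) × length(s) = 2.5556 bits


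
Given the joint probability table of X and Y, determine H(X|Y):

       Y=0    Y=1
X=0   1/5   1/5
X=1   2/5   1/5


H(X|Y) = Σ_y p(y) H(X|Y=y)
  p(Y=0) = 3/5, H(X|Y=0) = 0.9183
  p(Y=1) = 2/5, H(X|Y=1) = 1.0000
H(X|Y) = 0.6000×0.9183 + 0.4000×1.0000 = 0.9510 bits


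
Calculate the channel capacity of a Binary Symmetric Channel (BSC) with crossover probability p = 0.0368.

For BSC with error probability p:
C = 1 - H(p) where H(p) is binary entropy
H(0.0368) = -0.0368 × log₂(0.0368) - 0.9632 × log₂(0.9632)
H(p) = 0.2274
C = 1 - 0.2274 = 0.7726 bits/use


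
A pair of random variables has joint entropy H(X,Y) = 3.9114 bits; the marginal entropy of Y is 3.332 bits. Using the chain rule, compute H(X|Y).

Chain rule: H(X,Y) = H(X|Y) + H(Y)
H(X|Y) = H(X,Y) - H(Y) = 3.9114 - 3.332 = 0.5794 bits


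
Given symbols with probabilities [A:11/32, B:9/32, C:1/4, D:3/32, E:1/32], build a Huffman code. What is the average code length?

Huffman tree construction:
Combine smallest probabilities repeatedly
Resulting codes:
  A: 11 (length 2)
  B: 10 (length 2)
  C: 01 (length 2)
  D: 001 (length 3)
  E: 000 (length 3)
Average length = Σ p(s) × length(s) = 2.1250 bits


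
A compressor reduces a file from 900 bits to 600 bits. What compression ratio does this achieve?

Compression ratio = Original / Compressed
= 900 / 600 = 1.50:1


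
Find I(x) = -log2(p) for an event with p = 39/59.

Information content I(x) = -log₂(p(x))
I = -log₂(39/59) = -log₂(0.6610)
I = 0.5972 bits


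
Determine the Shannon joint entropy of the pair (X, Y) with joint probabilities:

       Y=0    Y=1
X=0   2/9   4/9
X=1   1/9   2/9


H(X,Y) = -Σ p(x,y) log₂ p(x,y)
  p(0,0)=2/9: -0.2222 × log₂(0.2222) = 0.4822
  p(0,1)=4/9: -0.4444 × log₂(0.4444) = 0.5200
  p(1,0)=1/9: -0.1111 × log₂(0.1111) = 0.3522
  p(1,1)=2/9: -0.2222 × log₂(0.2222) = 0.4822
H(X,Y) = 1.8366 bits


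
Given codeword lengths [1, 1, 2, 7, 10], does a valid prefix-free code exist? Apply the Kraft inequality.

Kraft inequality: Σ 2^(-l_i) ≤ 1 for prefix-free code
Calculating: 2^(-1) + 2^(-1) + 2^(-2) + 2^(-7) + 2^(-10)
= 0.5 + 0.5 + 0.25 + 0.0078125 + 0.0009765625
= 1.2588
Since 1.2588 > 1, prefix-free code does not exist


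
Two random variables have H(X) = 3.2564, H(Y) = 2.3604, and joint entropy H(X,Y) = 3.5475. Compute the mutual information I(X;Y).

I(X;Y) = H(X) + H(Y) - H(X,Y)
I(X;Y) = 3.2564 + 2.3604 - 3.5475 = 2.0693 bits


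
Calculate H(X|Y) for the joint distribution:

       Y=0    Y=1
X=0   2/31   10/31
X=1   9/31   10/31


H(X|Y) = Σ_y p(y) H(X|Y=y)
  p(Y=0) = 11/31, H(X|Y=0) = 0.6840
  p(Y=1) = 20/31, H(X|Y=1) = 1.0000
H(X|Y) = 0.3548×0.6840 + 0.6452×1.0000 = 0.8879 bits


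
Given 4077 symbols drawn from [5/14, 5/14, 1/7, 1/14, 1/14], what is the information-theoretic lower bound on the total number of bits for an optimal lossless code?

Entropy H = 2.0060 bits/symbol
Minimum bits = H × n = 2.0060 × 4077
= 8178.37 bits


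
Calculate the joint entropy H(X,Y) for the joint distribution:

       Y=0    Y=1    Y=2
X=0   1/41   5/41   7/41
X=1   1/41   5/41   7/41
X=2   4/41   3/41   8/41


H(X,Y) = -Σ p(x,y) log₂ p(x,y)
  p(0,0)=1/41: -0.0244 × log₂(0.0244) = 0.1307
  p(0,1)=5/41: -0.1220 × log₂(0.1220) = 0.3702
  p(0,2)=7/41: -0.1707 × log₂(0.1707) = 0.4354
  p(1,0)=1/41: -0.0244 × log₂(0.0244) = 0.1307
  p(1,1)=5/41: -0.1220 × log₂(0.1220) = 0.3702
  p(1,2)=7/41: -0.1707 × log₂(0.1707) = 0.4354
  p(2,0)=4/41: -0.0976 × log₂(0.0976) = 0.3276
  p(2,1)=3/41: -0.0732 × log₂(0.0732) = 0.2760
  p(2,2)=8/41: -0.1951 × log₂(0.1951) = 0.4600
H(X,Y) = 2.9362 bits


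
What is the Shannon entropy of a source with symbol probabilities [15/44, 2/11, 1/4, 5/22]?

H(X) = -Σ p(x) log₂ p(x)
  -15/44 × log₂(15/44) = 0.5293
  -2/11 × log₂(2/11) = 0.4472
  -1/4 × log₂(1/4) = 0.5000
  -5/22 × log₂(5/22) = 0.4858
H(X) = 1.9622 bits


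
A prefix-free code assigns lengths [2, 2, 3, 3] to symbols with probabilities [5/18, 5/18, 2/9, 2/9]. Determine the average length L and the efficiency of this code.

Average length L = Σ p_i × l_i = 2.4444 bits
Entropy H = 1.9911 bits
Efficiency η = H/L × 100% = 81.45%


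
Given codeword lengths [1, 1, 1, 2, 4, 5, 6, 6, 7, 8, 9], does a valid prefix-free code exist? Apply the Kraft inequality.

Kraft inequality: Σ 2^(-l_i) ≤ 1 for prefix-free code
Calculating: 2^(-1) + 2^(-1) + 2^(-1) + 2^(-2) + 2^(-4) + 2^(-5) + 2^(-6) + 2^(-6) + 2^(-7) + 2^(-8) + 2^(-9)
= 0.5 + 0.5 + 0.5 + 0.25 + 0.0625 + 0.03125 + 0.015625 + 0.015625 + 0.0078125 + 0.00390625 + 0.001953125
= 1.8887
Since 1.8887 > 1, prefix-free code does not exist


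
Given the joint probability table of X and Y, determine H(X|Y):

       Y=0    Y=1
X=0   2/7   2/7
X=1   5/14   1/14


H(X|Y) = Σ_y p(y) H(X|Y=y)
  p(Y=0) = 9/14, H(X|Y=0) = 0.9911
  p(Y=1) = 5/14, H(X|Y=1) = 0.7219
H(X|Y) = 0.6429×0.9911 + 0.3571×0.7219 = 0.8950 bits


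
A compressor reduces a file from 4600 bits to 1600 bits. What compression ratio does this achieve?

Compression ratio = Original / Compressed
= 4600 / 1600 = 2.88:1


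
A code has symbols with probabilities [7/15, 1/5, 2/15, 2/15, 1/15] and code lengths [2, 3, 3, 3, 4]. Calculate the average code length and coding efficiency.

Average length L = Σ p_i × l_i = 2.6000 bits
Entropy H = 2.0131 bits
Efficiency η = H/L × 100% = 77.43%


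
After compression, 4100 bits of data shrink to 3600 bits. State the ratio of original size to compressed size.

Compression ratio = Original / Compressed
= 4100 / 3600 = 1.14:1


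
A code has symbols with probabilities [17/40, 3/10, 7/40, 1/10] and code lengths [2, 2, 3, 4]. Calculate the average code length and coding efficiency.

Average length L = Σ p_i × l_i = 2.3750 bits
Entropy H = 1.8180 bits
Efficiency η = H/L × 100% = 76.55%


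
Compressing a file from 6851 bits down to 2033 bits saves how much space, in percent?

Space savings = (1 - Compressed/Original) × 100%
= (1 - 2033/6851) × 100%
= 70.33%


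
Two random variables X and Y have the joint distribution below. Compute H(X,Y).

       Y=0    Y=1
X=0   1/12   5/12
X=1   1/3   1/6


H(X,Y) = -Σ p(x,y) log₂ p(x,y)
  p(0,0)=1/12: -0.0833 × log₂(0.0833) = 0.2987
  p(0,1)=5/12: -0.4167 × log₂(0.4167) = 0.5263
  p(1,0)=1/3: -0.3333 × log₂(0.3333) = 0.5283
  p(1,1)=1/6: -0.1667 × log₂(0.1667) = 0.4308
H(X,Y) = 1.7842 bits


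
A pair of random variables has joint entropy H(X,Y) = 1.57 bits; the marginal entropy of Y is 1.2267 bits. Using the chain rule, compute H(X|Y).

Chain rule: H(X,Y) = H(X|Y) + H(Y)
H(X|Y) = H(X,Y) - H(Y) = 1.57 - 1.2267 = 0.3433 bits


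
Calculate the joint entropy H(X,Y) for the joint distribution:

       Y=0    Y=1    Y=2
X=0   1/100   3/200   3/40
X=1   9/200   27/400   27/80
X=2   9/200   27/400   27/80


H(X,Y) = -Σ p(x,y) log₂ p(x,y)
  p(0,0)=1/100: -0.0100 × log₂(0.0100) = 0.0664
  p(0,1)=3/200: -0.0150 × log₂(0.0150) = 0.0909
  p(0,2)=3/40: -0.0750 × log₂(0.0750) = 0.2803
  p(1,0)=9/200: -0.0450 × log₂(0.0450) = 0.2013
  p(1,1)=27/400: -0.0675 × log₂(0.0675) = 0.2625
  p(1,2)=27/80: -0.3375 × log₂(0.3375) = 0.5289
  p(2,0)=9/200: -0.0450 × log₂(0.0450) = 0.2013
  p(2,1)=27/400: -0.0675 × log₂(0.0675) = 0.2625
  p(2,2)=27/80: -0.3375 × log₂(0.3375) = 0.5289
H(X,Y) = 2.4230 bits


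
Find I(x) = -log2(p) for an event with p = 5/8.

Information content I(x) = -log₂(p(x))
I = -log₂(5/8) = -log₂(0.6250)
I = 0.6781 bits


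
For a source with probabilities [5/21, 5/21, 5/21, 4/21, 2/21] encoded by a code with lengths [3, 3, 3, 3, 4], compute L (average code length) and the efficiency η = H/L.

Average length L = Σ p_i × l_i = 3.0952 bits
Entropy H = 2.2576 bits
Efficiency η = H/L × 100% = 72.94%


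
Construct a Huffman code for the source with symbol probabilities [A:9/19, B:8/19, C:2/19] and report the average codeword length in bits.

Huffman tree construction:
Combine smallest probabilities repeatedly
Resulting codes:
  A: 0 (length 1)
  B: 11 (length 2)
  C: 10 (length 2)
Average length = Σ p(s) × length(s) = 1.5263 bits


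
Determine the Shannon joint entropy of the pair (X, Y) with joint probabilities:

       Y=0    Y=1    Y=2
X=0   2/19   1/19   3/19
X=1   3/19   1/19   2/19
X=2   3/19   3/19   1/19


H(X,Y) = -Σ p(x,y) log₂ p(x,y)
  p(0,0)=2/19: -0.1053 × log₂(0.1053) = 0.3419
  p(0,1)=1/19: -0.0526 × log₂(0.0526) = 0.2236
  p(0,2)=3/19: -0.1579 × log₂(0.1579) = 0.4205
  p(1,0)=3/19: -0.1579 × log₂(0.1579) = 0.4205
  p(1,1)=1/19: -0.0526 × log₂(0.0526) = 0.2236
  p(1,2)=2/19: -0.1053 × log₂(0.1053) = 0.3419
  p(2,0)=3/19: -0.1579 × log₂(0.1579) = 0.4205
  p(2,1)=3/19: -0.1579 × log₂(0.1579) = 0.4205
  p(2,2)=1/19: -0.0526 × log₂(0.0526) = 0.2236
H(X,Y) = 3.0364 bits


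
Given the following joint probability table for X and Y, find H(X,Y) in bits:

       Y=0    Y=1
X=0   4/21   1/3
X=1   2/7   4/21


H(X,Y) = -Σ p(x,y) log₂ p(x,y)
  p(0,0)=4/21: -0.1905 × log₂(0.1905) = 0.4557
  p(0,1)=1/3: -0.3333 × log₂(0.3333) = 0.5283
  p(1,0)=2/7: -0.2857 × log₂(0.2857) = 0.5164
  p(1,1)=4/21: -0.1905 × log₂(0.1905) = 0.4557
H(X,Y) = 1.9561 bits


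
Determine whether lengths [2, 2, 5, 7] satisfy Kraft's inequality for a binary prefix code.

Kraft inequality: Σ 2^(-l_i) ≤ 1 for prefix-free code
Calculating: 2^(-2) + 2^(-2) + 2^(-5) + 2^(-7)
= 0.25 + 0.25 + 0.03125 + 0.0078125
= 0.5391
Since 0.5391 ≤ 1, prefix-free code exists


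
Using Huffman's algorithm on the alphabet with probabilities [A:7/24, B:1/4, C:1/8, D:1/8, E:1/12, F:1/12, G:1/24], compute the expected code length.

Huffman tree construction:
Combine smallest probabilities repeatedly
Resulting codes:
  A: 11 (length 2)
  B: 01 (length 2)
  C: 001 (length 3)
  D: 100 (length 3)
  E: 1011 (length 4)
  F: 000 (length 3)
  G: 1010 (length 4)
Average length = Σ p(s) × length(s) = 2.5833 bits


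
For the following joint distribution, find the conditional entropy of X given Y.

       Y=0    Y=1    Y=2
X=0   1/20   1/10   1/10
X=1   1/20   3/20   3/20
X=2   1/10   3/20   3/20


H(X|Y) = Σ_y p(y) H(X|Y=y)
  p(Y=0) = 1/5, H(X|Y=0) = 1.5000
  p(Y=1) = 2/5, H(X|Y=1) = 1.5613
  p(Y=2) = 2/5, H(X|Y=2) = 1.5613
H(X|Y) = 0.2000×1.5000 + 0.4000×1.5613 + 0.4000×1.5613 = 1.5490 bits


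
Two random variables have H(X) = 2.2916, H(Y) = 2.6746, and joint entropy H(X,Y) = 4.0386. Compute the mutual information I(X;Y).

I(X;Y) = H(X) + H(Y) - H(X,Y)
I(X;Y) = 2.2916 + 2.6746 - 4.0386 = 0.9276 bits


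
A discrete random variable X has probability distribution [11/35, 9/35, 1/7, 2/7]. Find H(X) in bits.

H(X) = -Σ p(x) log₂ p(x)
  -11/35 × log₂(11/35) = 0.5248
  -9/35 × log₂(9/35) = 0.5038
  -1/7 × log₂(1/7) = 0.4011
  -2/7 × log₂(2/7) = 0.5164
H(X) = 1.9461 bits


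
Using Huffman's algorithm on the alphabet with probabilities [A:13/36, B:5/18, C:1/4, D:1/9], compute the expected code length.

Huffman tree construction:
Combine smallest probabilities repeatedly
Resulting codes:
  A: 11 (length 2)
  B: 10 (length 2)
  C: 01 (length 2)
  D: 00 (length 2)
Average length = Σ p(s) × length(s) = 2.0000 bits


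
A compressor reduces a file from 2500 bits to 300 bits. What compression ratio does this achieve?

Compression ratio = Original / Compressed
= 2500 / 300 = 8.33:1


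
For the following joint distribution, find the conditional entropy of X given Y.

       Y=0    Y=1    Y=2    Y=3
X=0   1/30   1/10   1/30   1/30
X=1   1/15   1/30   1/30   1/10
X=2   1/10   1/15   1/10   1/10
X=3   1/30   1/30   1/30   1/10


H(X|Y) = Σ_y p(y) H(X|Y=y)
  p(Y=0) = 7/30, H(X|Y=0) = 1.8424
  p(Y=1) = 7/30, H(X|Y=1) = 1.8424
  p(Y=2) = 1/5, H(X|Y=2) = 1.7925
  p(Y=3) = 1/3, H(X|Y=3) = 1.8955
H(X|Y) = 0.2333×1.8424 + 0.2333×1.8424 + 0.2000×1.7925 + 0.3333×1.8955 = 1.8501 bits


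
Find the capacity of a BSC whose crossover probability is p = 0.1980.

For BSC with error probability p:
C = 1 - H(p) where H(p) is binary entropy
H(0.1980) = -0.1980 × log₂(0.1980) - 0.8020 × log₂(0.8020)
H(p) = 0.7179
C = 1 - 0.7179 = 0.2821 bits/use


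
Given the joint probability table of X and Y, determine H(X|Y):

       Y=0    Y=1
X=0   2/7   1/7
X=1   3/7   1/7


H(X|Y) = Σ_y p(y) H(X|Y=y)
  p(Y=0) = 5/7, H(X|Y=0) = 0.9710
  p(Y=1) = 2/7, H(X|Y=1) = 1.0000
H(X|Y) = 0.7143×0.9710 + 0.2857×1.0000 = 0.9793 bits


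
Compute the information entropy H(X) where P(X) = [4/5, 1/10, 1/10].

H(X) = -Σ p(x) log₂ p(x)
  -4/5 × log₂(4/5) = 0.2575
  -1/10 × log₂(1/10) = 0.3322
  -1/10 × log₂(1/10) = 0.3322
H(X) = 0.9219 bits


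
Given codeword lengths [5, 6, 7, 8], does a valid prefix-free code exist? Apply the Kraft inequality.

Kraft inequality: Σ 2^(-l_i) ≤ 1 for prefix-free code
Calculating: 2^(-5) + 2^(-6) + 2^(-7) + 2^(-8)
= 0.03125 + 0.015625 + 0.0078125 + 0.00390625
= 0.0586
Since 0.0586 ≤ 1, prefix-free code exists


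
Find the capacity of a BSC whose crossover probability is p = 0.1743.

For BSC with error probability p:
C = 1 - H(p) where H(p) is binary entropy
H(0.1743) = -0.1743 × log₂(0.1743) - 0.8257 × log₂(0.8257)
H(p) = 0.6674
C = 1 - 0.6674 = 0.3326 bits/use


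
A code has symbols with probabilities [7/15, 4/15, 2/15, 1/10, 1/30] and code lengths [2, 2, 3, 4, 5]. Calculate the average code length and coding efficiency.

Average length L = Σ p_i × l_i = 2.4333 bits
Entropy H = 1.9050 bits
Efficiency η = H/L × 100% = 78.29%


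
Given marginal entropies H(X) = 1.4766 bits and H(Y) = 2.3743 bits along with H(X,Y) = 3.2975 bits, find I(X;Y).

I(X;Y) = H(X) + H(Y) - H(X,Y)
I(X;Y) = 1.4766 + 2.3743 - 3.2975 = 0.5534 bits


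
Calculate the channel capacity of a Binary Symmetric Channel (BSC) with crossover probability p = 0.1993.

For BSC with error probability p:
C = 1 - H(p) where H(p) is binary entropy
H(0.1993) = -0.1993 × log₂(0.1993) - 0.8007 × log₂(0.8007)
H(p) = 0.7205
C = 1 - 0.7205 = 0.2795 bits/use


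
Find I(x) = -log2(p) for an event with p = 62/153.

Information content I(x) = -log₂(p(x))
I = -log₂(62/153) = -log₂(0.4052)
I = 1.3032 bits


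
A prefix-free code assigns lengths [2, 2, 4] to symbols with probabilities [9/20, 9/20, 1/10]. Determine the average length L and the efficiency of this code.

Average length L = Σ p_i × l_i = 2.2000 bits
Entropy H = 1.3690 bits
Efficiency η = H/L × 100% = 62.23%


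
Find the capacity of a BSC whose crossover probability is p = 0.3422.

For BSC with error probability p:
C = 1 - H(p) where H(p) is binary entropy
H(0.3422) = -0.3422 × log₂(0.3422) - 0.6578 × log₂(0.6578)
H(p) = 0.9269
C = 1 - 0.9269 = 0.0731 bits/use


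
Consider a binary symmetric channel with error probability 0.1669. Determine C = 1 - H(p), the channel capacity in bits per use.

For BSC with error probability p:
C = 1 - H(p) where H(p) is binary entropy
H(0.1669) = -0.1669 × log₂(0.1669) - 0.8331 × log₂(0.8331)
H(p) = 0.6506
C = 1 - 0.6506 = 0.3494 bits/use


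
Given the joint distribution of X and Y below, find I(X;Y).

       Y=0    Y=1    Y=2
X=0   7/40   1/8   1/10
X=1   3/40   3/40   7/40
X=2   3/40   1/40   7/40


H(X) = 1.5679, H(Y) = 1.5296, H(X,Y) = 3.0012
I(X;Y) = H(X) + H(Y) - H(X,Y) = 0.0963 bits


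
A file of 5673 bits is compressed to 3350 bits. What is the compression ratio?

Compression ratio = Original / Compressed
= 5673 / 3350 = 1.69:1


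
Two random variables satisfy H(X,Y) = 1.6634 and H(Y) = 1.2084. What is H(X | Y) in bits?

Chain rule: H(X,Y) = H(X|Y) + H(Y)
H(X|Y) = H(X,Y) - H(Y) = 1.6634 - 1.2084 = 0.455 bits
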